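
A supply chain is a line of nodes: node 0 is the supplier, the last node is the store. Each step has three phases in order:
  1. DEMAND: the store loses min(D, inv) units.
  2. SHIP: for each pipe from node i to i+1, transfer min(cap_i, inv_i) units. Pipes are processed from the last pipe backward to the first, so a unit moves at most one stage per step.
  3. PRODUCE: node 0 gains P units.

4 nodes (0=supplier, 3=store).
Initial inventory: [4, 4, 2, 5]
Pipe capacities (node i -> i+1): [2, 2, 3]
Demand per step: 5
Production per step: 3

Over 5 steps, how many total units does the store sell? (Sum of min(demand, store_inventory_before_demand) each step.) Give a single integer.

Step 1: sold=5 (running total=5) -> [5 4 2 2]
Step 2: sold=2 (running total=7) -> [6 4 2 2]
Step 3: sold=2 (running total=9) -> [7 4 2 2]
Step 4: sold=2 (running total=11) -> [8 4 2 2]
Step 5: sold=2 (running total=13) -> [9 4 2 2]

Answer: 13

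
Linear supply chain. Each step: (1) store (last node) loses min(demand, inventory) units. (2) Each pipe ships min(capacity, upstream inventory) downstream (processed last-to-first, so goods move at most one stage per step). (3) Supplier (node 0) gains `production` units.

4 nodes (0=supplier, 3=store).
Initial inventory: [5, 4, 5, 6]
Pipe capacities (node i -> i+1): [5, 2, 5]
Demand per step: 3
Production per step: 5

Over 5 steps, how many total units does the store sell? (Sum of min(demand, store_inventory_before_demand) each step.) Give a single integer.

Answer: 15

Derivation:
Step 1: sold=3 (running total=3) -> [5 7 2 8]
Step 2: sold=3 (running total=6) -> [5 10 2 7]
Step 3: sold=3 (running total=9) -> [5 13 2 6]
Step 4: sold=3 (running total=12) -> [5 16 2 5]
Step 5: sold=3 (running total=15) -> [5 19 2 4]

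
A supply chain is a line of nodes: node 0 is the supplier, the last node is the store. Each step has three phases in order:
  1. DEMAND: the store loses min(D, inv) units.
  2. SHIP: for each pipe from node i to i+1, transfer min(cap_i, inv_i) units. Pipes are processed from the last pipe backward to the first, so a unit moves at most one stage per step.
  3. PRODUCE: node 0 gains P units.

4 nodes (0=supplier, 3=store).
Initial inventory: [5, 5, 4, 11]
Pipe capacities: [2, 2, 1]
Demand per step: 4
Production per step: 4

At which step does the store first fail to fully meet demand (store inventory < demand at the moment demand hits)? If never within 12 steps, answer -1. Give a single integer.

Step 1: demand=4,sold=4 ship[2->3]=1 ship[1->2]=2 ship[0->1]=2 prod=4 -> [7 5 5 8]
Step 2: demand=4,sold=4 ship[2->3]=1 ship[1->2]=2 ship[0->1]=2 prod=4 -> [9 5 6 5]
Step 3: demand=4,sold=4 ship[2->3]=1 ship[1->2]=2 ship[0->1]=2 prod=4 -> [11 5 7 2]
Step 4: demand=4,sold=2 ship[2->3]=1 ship[1->2]=2 ship[0->1]=2 prod=4 -> [13 5 8 1]
Step 5: demand=4,sold=1 ship[2->3]=1 ship[1->2]=2 ship[0->1]=2 prod=4 -> [15 5 9 1]
Step 6: demand=4,sold=1 ship[2->3]=1 ship[1->2]=2 ship[0->1]=2 prod=4 -> [17 5 10 1]
Step 7: demand=4,sold=1 ship[2->3]=1 ship[1->2]=2 ship[0->1]=2 prod=4 -> [19 5 11 1]
Step 8: demand=4,sold=1 ship[2->3]=1 ship[1->2]=2 ship[0->1]=2 prod=4 -> [21 5 12 1]
Step 9: demand=4,sold=1 ship[2->3]=1 ship[1->2]=2 ship[0->1]=2 prod=4 -> [23 5 13 1]
Step 10: demand=4,sold=1 ship[2->3]=1 ship[1->2]=2 ship[0->1]=2 prod=4 -> [25 5 14 1]
Step 11: demand=4,sold=1 ship[2->3]=1 ship[1->2]=2 ship[0->1]=2 prod=4 -> [27 5 15 1]
Step 12: demand=4,sold=1 ship[2->3]=1 ship[1->2]=2 ship[0->1]=2 prod=4 -> [29 5 16 1]
First stockout at step 4

4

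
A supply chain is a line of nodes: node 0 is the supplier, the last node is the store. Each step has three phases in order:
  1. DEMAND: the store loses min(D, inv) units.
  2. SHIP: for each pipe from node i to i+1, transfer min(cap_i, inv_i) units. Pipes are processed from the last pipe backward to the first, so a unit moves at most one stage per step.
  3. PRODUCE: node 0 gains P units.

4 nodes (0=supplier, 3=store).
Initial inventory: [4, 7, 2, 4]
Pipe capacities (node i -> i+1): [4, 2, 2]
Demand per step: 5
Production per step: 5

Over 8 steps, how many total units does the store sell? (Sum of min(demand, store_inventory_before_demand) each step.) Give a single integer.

Step 1: sold=4 (running total=4) -> [5 9 2 2]
Step 2: sold=2 (running total=6) -> [6 11 2 2]
Step 3: sold=2 (running total=8) -> [7 13 2 2]
Step 4: sold=2 (running total=10) -> [8 15 2 2]
Step 5: sold=2 (running total=12) -> [9 17 2 2]
Step 6: sold=2 (running total=14) -> [10 19 2 2]
Step 7: sold=2 (running total=16) -> [11 21 2 2]
Step 8: sold=2 (running total=18) -> [12 23 2 2]

Answer: 18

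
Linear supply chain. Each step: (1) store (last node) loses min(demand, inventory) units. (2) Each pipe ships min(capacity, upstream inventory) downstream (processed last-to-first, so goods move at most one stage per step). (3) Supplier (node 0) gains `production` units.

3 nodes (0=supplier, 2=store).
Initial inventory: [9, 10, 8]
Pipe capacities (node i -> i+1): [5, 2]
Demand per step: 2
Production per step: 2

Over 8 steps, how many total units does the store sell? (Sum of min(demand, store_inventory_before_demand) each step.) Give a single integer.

Answer: 16

Derivation:
Step 1: sold=2 (running total=2) -> [6 13 8]
Step 2: sold=2 (running total=4) -> [3 16 8]
Step 3: sold=2 (running total=6) -> [2 17 8]
Step 4: sold=2 (running total=8) -> [2 17 8]
Step 5: sold=2 (running total=10) -> [2 17 8]
Step 6: sold=2 (running total=12) -> [2 17 8]
Step 7: sold=2 (running total=14) -> [2 17 8]
Step 8: sold=2 (running total=16) -> [2 17 8]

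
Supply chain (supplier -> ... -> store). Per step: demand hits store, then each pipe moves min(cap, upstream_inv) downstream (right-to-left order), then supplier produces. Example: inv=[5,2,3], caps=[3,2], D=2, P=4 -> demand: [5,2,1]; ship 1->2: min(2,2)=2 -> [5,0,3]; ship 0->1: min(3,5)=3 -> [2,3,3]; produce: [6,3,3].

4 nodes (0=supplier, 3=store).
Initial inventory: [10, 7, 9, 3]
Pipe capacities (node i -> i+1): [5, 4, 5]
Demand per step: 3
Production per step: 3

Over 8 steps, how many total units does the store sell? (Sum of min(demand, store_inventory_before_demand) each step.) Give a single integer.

Step 1: sold=3 (running total=3) -> [8 8 8 5]
Step 2: sold=3 (running total=6) -> [6 9 7 7]
Step 3: sold=3 (running total=9) -> [4 10 6 9]
Step 4: sold=3 (running total=12) -> [3 10 5 11]
Step 5: sold=3 (running total=15) -> [3 9 4 13]
Step 6: sold=3 (running total=18) -> [3 8 4 14]
Step 7: sold=3 (running total=21) -> [3 7 4 15]
Step 8: sold=3 (running total=24) -> [3 6 4 16]

Answer: 24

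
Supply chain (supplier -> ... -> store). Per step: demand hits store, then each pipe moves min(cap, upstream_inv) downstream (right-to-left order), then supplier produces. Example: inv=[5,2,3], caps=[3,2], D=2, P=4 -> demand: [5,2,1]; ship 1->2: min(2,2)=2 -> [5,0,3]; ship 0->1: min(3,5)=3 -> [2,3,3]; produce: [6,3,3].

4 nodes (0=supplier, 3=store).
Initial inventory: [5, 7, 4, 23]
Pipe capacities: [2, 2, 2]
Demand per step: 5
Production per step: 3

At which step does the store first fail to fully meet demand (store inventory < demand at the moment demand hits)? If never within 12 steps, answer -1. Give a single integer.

Step 1: demand=5,sold=5 ship[2->3]=2 ship[1->2]=2 ship[0->1]=2 prod=3 -> [6 7 4 20]
Step 2: demand=5,sold=5 ship[2->3]=2 ship[1->2]=2 ship[0->1]=2 prod=3 -> [7 7 4 17]
Step 3: demand=5,sold=5 ship[2->3]=2 ship[1->2]=2 ship[0->1]=2 prod=3 -> [8 7 4 14]
Step 4: demand=5,sold=5 ship[2->3]=2 ship[1->2]=2 ship[0->1]=2 prod=3 -> [9 7 4 11]
Step 5: demand=5,sold=5 ship[2->3]=2 ship[1->2]=2 ship[0->1]=2 prod=3 -> [10 7 4 8]
Step 6: demand=5,sold=5 ship[2->3]=2 ship[1->2]=2 ship[0->1]=2 prod=3 -> [11 7 4 5]
Step 7: demand=5,sold=5 ship[2->3]=2 ship[1->2]=2 ship[0->1]=2 prod=3 -> [12 7 4 2]
Step 8: demand=5,sold=2 ship[2->3]=2 ship[1->2]=2 ship[0->1]=2 prod=3 -> [13 7 4 2]
Step 9: demand=5,sold=2 ship[2->3]=2 ship[1->2]=2 ship[0->1]=2 prod=3 -> [14 7 4 2]
Step 10: demand=5,sold=2 ship[2->3]=2 ship[1->2]=2 ship[0->1]=2 prod=3 -> [15 7 4 2]
Step 11: demand=5,sold=2 ship[2->3]=2 ship[1->2]=2 ship[0->1]=2 prod=3 -> [16 7 4 2]
Step 12: demand=5,sold=2 ship[2->3]=2 ship[1->2]=2 ship[0->1]=2 prod=3 -> [17 7 4 2]
First stockout at step 8

8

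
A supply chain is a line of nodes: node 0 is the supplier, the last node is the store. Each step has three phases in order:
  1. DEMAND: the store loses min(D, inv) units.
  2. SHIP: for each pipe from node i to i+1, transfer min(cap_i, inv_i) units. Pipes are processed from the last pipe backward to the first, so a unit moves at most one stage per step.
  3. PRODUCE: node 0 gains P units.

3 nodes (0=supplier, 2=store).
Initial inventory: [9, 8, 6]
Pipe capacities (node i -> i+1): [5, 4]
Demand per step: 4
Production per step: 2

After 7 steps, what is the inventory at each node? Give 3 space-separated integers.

Step 1: demand=4,sold=4 ship[1->2]=4 ship[0->1]=5 prod=2 -> inv=[6 9 6]
Step 2: demand=4,sold=4 ship[1->2]=4 ship[0->1]=5 prod=2 -> inv=[3 10 6]
Step 3: demand=4,sold=4 ship[1->2]=4 ship[0->1]=3 prod=2 -> inv=[2 9 6]
Step 4: demand=4,sold=4 ship[1->2]=4 ship[0->1]=2 prod=2 -> inv=[2 7 6]
Step 5: demand=4,sold=4 ship[1->2]=4 ship[0->1]=2 prod=2 -> inv=[2 5 6]
Step 6: demand=4,sold=4 ship[1->2]=4 ship[0->1]=2 prod=2 -> inv=[2 3 6]
Step 7: demand=4,sold=4 ship[1->2]=3 ship[0->1]=2 prod=2 -> inv=[2 2 5]

2 2 5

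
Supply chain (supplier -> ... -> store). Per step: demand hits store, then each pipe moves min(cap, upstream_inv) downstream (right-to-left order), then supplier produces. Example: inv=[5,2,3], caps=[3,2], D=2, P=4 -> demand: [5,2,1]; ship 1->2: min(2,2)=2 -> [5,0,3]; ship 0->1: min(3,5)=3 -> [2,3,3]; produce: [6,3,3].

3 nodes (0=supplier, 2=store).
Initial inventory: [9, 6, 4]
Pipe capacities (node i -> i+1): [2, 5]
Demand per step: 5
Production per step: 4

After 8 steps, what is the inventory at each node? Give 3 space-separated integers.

Step 1: demand=5,sold=4 ship[1->2]=5 ship[0->1]=2 prod=4 -> inv=[11 3 5]
Step 2: demand=5,sold=5 ship[1->2]=3 ship[0->1]=2 prod=4 -> inv=[13 2 3]
Step 3: demand=5,sold=3 ship[1->2]=2 ship[0->1]=2 prod=4 -> inv=[15 2 2]
Step 4: demand=5,sold=2 ship[1->2]=2 ship[0->1]=2 prod=4 -> inv=[17 2 2]
Step 5: demand=5,sold=2 ship[1->2]=2 ship[0->1]=2 prod=4 -> inv=[19 2 2]
Step 6: demand=5,sold=2 ship[1->2]=2 ship[0->1]=2 prod=4 -> inv=[21 2 2]
Step 7: demand=5,sold=2 ship[1->2]=2 ship[0->1]=2 prod=4 -> inv=[23 2 2]
Step 8: demand=5,sold=2 ship[1->2]=2 ship[0->1]=2 prod=4 -> inv=[25 2 2]

25 2 2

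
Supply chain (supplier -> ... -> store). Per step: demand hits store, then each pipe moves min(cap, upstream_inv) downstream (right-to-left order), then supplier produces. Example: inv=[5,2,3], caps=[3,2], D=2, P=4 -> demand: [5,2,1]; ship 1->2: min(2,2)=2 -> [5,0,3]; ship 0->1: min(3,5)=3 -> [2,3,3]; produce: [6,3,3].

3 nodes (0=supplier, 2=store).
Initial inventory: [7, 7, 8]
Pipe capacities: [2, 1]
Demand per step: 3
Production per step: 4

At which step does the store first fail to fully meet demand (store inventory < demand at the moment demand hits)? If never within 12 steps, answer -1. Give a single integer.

Step 1: demand=3,sold=3 ship[1->2]=1 ship[0->1]=2 prod=4 -> [9 8 6]
Step 2: demand=3,sold=3 ship[1->2]=1 ship[0->1]=2 prod=4 -> [11 9 4]
Step 3: demand=3,sold=3 ship[1->2]=1 ship[0->1]=2 prod=4 -> [13 10 2]
Step 4: demand=3,sold=2 ship[1->2]=1 ship[0->1]=2 prod=4 -> [15 11 1]
Step 5: demand=3,sold=1 ship[1->2]=1 ship[0->1]=2 prod=4 -> [17 12 1]
Step 6: demand=3,sold=1 ship[1->2]=1 ship[0->1]=2 prod=4 -> [19 13 1]
Step 7: demand=3,sold=1 ship[1->2]=1 ship[0->1]=2 prod=4 -> [21 14 1]
Step 8: demand=3,sold=1 ship[1->2]=1 ship[0->1]=2 prod=4 -> [23 15 1]
Step 9: demand=3,sold=1 ship[1->2]=1 ship[0->1]=2 prod=4 -> [25 16 1]
Step 10: demand=3,sold=1 ship[1->2]=1 ship[0->1]=2 prod=4 -> [27 17 1]
Step 11: demand=3,sold=1 ship[1->2]=1 ship[0->1]=2 prod=4 -> [29 18 1]
Step 12: demand=3,sold=1 ship[1->2]=1 ship[0->1]=2 prod=4 -> [31 19 1]
First stockout at step 4

4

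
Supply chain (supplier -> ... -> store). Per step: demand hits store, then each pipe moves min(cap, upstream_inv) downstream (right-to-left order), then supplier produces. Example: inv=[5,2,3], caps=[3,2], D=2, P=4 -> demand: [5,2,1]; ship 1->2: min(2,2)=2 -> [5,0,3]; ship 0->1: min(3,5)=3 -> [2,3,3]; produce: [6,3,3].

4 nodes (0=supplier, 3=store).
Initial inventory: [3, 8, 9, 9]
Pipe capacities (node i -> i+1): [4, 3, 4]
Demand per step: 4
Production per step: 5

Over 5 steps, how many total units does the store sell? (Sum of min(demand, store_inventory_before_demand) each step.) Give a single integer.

Step 1: sold=4 (running total=4) -> [5 8 8 9]
Step 2: sold=4 (running total=8) -> [6 9 7 9]
Step 3: sold=4 (running total=12) -> [7 10 6 9]
Step 4: sold=4 (running total=16) -> [8 11 5 9]
Step 5: sold=4 (running total=20) -> [9 12 4 9]

Answer: 20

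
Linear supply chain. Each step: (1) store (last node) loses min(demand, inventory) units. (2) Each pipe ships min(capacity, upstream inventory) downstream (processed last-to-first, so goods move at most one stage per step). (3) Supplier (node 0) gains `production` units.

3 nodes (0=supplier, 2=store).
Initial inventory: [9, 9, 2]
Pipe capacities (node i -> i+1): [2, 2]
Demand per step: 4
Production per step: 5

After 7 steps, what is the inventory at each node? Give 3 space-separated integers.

Step 1: demand=4,sold=2 ship[1->2]=2 ship[0->1]=2 prod=5 -> inv=[12 9 2]
Step 2: demand=4,sold=2 ship[1->2]=2 ship[0->1]=2 prod=5 -> inv=[15 9 2]
Step 3: demand=4,sold=2 ship[1->2]=2 ship[0->1]=2 prod=5 -> inv=[18 9 2]
Step 4: demand=4,sold=2 ship[1->2]=2 ship[0->1]=2 prod=5 -> inv=[21 9 2]
Step 5: demand=4,sold=2 ship[1->2]=2 ship[0->1]=2 prod=5 -> inv=[24 9 2]
Step 6: demand=4,sold=2 ship[1->2]=2 ship[0->1]=2 prod=5 -> inv=[27 9 2]
Step 7: demand=4,sold=2 ship[1->2]=2 ship[0->1]=2 prod=5 -> inv=[30 9 2]

30 9 2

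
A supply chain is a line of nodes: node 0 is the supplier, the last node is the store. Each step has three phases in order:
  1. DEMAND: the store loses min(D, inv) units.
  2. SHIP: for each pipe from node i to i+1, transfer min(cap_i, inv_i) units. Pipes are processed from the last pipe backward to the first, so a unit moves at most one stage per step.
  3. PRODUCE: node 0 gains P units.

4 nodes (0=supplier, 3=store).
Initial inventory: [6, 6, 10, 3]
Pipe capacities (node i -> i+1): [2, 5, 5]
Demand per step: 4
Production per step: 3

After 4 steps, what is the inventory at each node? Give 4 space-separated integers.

Step 1: demand=4,sold=3 ship[2->3]=5 ship[1->2]=5 ship[0->1]=2 prod=3 -> inv=[7 3 10 5]
Step 2: demand=4,sold=4 ship[2->3]=5 ship[1->2]=3 ship[0->1]=2 prod=3 -> inv=[8 2 8 6]
Step 3: demand=4,sold=4 ship[2->3]=5 ship[1->2]=2 ship[0->1]=2 prod=3 -> inv=[9 2 5 7]
Step 4: demand=4,sold=4 ship[2->3]=5 ship[1->2]=2 ship[0->1]=2 prod=3 -> inv=[10 2 2 8]

10 2 2 8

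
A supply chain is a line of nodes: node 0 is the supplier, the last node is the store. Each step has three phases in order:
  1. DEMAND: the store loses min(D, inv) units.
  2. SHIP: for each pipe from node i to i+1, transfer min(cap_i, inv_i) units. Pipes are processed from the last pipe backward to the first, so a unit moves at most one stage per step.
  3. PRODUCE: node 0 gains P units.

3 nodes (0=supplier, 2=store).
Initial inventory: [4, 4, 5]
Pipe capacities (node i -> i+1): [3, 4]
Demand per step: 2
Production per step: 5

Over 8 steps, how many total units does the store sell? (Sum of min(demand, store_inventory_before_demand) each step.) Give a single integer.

Answer: 16

Derivation:
Step 1: sold=2 (running total=2) -> [6 3 7]
Step 2: sold=2 (running total=4) -> [8 3 8]
Step 3: sold=2 (running total=6) -> [10 3 9]
Step 4: sold=2 (running total=8) -> [12 3 10]
Step 5: sold=2 (running total=10) -> [14 3 11]
Step 6: sold=2 (running total=12) -> [16 3 12]
Step 7: sold=2 (running total=14) -> [18 3 13]
Step 8: sold=2 (running total=16) -> [20 3 14]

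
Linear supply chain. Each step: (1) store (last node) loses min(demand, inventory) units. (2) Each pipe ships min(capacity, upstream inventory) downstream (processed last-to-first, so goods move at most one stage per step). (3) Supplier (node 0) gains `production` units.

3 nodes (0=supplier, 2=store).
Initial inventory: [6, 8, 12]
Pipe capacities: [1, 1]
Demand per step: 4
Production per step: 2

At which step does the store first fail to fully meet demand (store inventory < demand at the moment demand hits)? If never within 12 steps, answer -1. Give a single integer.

Step 1: demand=4,sold=4 ship[1->2]=1 ship[0->1]=1 prod=2 -> [7 8 9]
Step 2: demand=4,sold=4 ship[1->2]=1 ship[0->1]=1 prod=2 -> [8 8 6]
Step 3: demand=4,sold=4 ship[1->2]=1 ship[0->1]=1 prod=2 -> [9 8 3]
Step 4: demand=4,sold=3 ship[1->2]=1 ship[0->1]=1 prod=2 -> [10 8 1]
Step 5: demand=4,sold=1 ship[1->2]=1 ship[0->1]=1 prod=2 -> [11 8 1]
Step 6: demand=4,sold=1 ship[1->2]=1 ship[0->1]=1 prod=2 -> [12 8 1]
Step 7: demand=4,sold=1 ship[1->2]=1 ship[0->1]=1 prod=2 -> [13 8 1]
Step 8: demand=4,sold=1 ship[1->2]=1 ship[0->1]=1 prod=2 -> [14 8 1]
Step 9: demand=4,sold=1 ship[1->2]=1 ship[0->1]=1 prod=2 -> [15 8 1]
Step 10: demand=4,sold=1 ship[1->2]=1 ship[0->1]=1 prod=2 -> [16 8 1]
Step 11: demand=4,sold=1 ship[1->2]=1 ship[0->1]=1 prod=2 -> [17 8 1]
Step 12: demand=4,sold=1 ship[1->2]=1 ship[0->1]=1 prod=2 -> [18 8 1]
First stockout at step 4

4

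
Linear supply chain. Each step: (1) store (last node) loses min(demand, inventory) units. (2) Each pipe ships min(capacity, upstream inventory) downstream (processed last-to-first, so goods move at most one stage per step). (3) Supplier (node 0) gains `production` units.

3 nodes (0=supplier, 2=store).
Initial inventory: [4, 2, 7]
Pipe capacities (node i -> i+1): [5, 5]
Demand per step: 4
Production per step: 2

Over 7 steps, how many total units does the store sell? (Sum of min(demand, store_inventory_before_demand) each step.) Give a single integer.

Step 1: sold=4 (running total=4) -> [2 4 5]
Step 2: sold=4 (running total=8) -> [2 2 5]
Step 3: sold=4 (running total=12) -> [2 2 3]
Step 4: sold=3 (running total=15) -> [2 2 2]
Step 5: sold=2 (running total=17) -> [2 2 2]
Step 6: sold=2 (running total=19) -> [2 2 2]
Step 7: sold=2 (running total=21) -> [2 2 2]

Answer: 21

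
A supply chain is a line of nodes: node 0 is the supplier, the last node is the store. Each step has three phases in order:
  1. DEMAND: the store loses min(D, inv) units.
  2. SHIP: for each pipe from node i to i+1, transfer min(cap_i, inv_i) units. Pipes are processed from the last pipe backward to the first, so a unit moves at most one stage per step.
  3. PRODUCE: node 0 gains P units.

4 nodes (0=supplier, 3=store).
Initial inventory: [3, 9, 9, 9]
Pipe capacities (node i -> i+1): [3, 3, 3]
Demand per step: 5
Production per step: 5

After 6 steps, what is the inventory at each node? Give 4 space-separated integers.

Step 1: demand=5,sold=5 ship[2->3]=3 ship[1->2]=3 ship[0->1]=3 prod=5 -> inv=[5 9 9 7]
Step 2: demand=5,sold=5 ship[2->3]=3 ship[1->2]=3 ship[0->1]=3 prod=5 -> inv=[7 9 9 5]
Step 3: demand=5,sold=5 ship[2->3]=3 ship[1->2]=3 ship[0->1]=3 prod=5 -> inv=[9 9 9 3]
Step 4: demand=5,sold=3 ship[2->3]=3 ship[1->2]=3 ship[0->1]=3 prod=5 -> inv=[11 9 9 3]
Step 5: demand=5,sold=3 ship[2->3]=3 ship[1->2]=3 ship[0->1]=3 prod=5 -> inv=[13 9 9 3]
Step 6: demand=5,sold=3 ship[2->3]=3 ship[1->2]=3 ship[0->1]=3 prod=5 -> inv=[15 9 9 3]

15 9 9 3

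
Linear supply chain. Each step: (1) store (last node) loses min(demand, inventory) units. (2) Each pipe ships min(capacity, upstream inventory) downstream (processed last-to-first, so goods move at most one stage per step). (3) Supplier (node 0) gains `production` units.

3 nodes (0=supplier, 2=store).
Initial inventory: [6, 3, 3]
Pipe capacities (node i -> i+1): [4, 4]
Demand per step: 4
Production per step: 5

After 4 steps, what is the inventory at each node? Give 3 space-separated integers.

Step 1: demand=4,sold=3 ship[1->2]=3 ship[0->1]=4 prod=5 -> inv=[7 4 3]
Step 2: demand=4,sold=3 ship[1->2]=4 ship[0->1]=4 prod=5 -> inv=[8 4 4]
Step 3: demand=4,sold=4 ship[1->2]=4 ship[0->1]=4 prod=5 -> inv=[9 4 4]
Step 4: demand=4,sold=4 ship[1->2]=4 ship[0->1]=4 prod=5 -> inv=[10 4 4]

10 4 4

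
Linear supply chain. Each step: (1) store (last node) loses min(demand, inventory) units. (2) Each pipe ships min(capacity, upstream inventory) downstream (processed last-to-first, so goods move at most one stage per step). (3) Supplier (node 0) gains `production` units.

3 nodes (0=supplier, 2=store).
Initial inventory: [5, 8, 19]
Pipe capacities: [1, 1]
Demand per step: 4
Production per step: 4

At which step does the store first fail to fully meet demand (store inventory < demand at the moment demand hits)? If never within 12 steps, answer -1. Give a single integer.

Step 1: demand=4,sold=4 ship[1->2]=1 ship[0->1]=1 prod=4 -> [8 8 16]
Step 2: demand=4,sold=4 ship[1->2]=1 ship[0->1]=1 prod=4 -> [11 8 13]
Step 3: demand=4,sold=4 ship[1->2]=1 ship[0->1]=1 prod=4 -> [14 8 10]
Step 4: demand=4,sold=4 ship[1->2]=1 ship[0->1]=1 prod=4 -> [17 8 7]
Step 5: demand=4,sold=4 ship[1->2]=1 ship[0->1]=1 prod=4 -> [20 8 4]
Step 6: demand=4,sold=4 ship[1->2]=1 ship[0->1]=1 prod=4 -> [23 8 1]
Step 7: demand=4,sold=1 ship[1->2]=1 ship[0->1]=1 prod=4 -> [26 8 1]
Step 8: demand=4,sold=1 ship[1->2]=1 ship[0->1]=1 prod=4 -> [29 8 1]
Step 9: demand=4,sold=1 ship[1->2]=1 ship[0->1]=1 prod=4 -> [32 8 1]
Step 10: demand=4,sold=1 ship[1->2]=1 ship[0->1]=1 prod=4 -> [35 8 1]
Step 11: demand=4,sold=1 ship[1->2]=1 ship[0->1]=1 prod=4 -> [38 8 1]
Step 12: demand=4,sold=1 ship[1->2]=1 ship[0->1]=1 prod=4 -> [41 8 1]
First stockout at step 7

7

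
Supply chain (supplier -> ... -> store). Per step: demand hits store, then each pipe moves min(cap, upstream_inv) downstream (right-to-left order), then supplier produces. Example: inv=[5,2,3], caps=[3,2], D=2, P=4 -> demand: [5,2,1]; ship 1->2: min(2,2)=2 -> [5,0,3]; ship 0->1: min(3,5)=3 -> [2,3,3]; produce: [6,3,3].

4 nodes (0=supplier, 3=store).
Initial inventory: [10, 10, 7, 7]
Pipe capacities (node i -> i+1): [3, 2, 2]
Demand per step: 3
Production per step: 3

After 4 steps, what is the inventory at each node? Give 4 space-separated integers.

Step 1: demand=3,sold=3 ship[2->3]=2 ship[1->2]=2 ship[0->1]=3 prod=3 -> inv=[10 11 7 6]
Step 2: demand=3,sold=3 ship[2->3]=2 ship[1->2]=2 ship[0->1]=3 prod=3 -> inv=[10 12 7 5]
Step 3: demand=3,sold=3 ship[2->3]=2 ship[1->2]=2 ship[0->1]=3 prod=3 -> inv=[10 13 7 4]
Step 4: demand=3,sold=3 ship[2->3]=2 ship[1->2]=2 ship[0->1]=3 prod=3 -> inv=[10 14 7 3]

10 14 7 3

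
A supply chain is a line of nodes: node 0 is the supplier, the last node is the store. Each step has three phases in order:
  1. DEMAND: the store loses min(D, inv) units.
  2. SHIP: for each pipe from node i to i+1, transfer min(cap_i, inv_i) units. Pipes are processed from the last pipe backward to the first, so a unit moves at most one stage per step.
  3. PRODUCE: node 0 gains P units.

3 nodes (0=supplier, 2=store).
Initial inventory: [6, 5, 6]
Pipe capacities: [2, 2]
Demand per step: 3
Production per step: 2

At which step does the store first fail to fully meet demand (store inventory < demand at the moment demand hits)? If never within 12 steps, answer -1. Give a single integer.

Step 1: demand=3,sold=3 ship[1->2]=2 ship[0->1]=2 prod=2 -> [6 5 5]
Step 2: demand=3,sold=3 ship[1->2]=2 ship[0->1]=2 prod=2 -> [6 5 4]
Step 3: demand=3,sold=3 ship[1->2]=2 ship[0->1]=2 prod=2 -> [6 5 3]
Step 4: demand=3,sold=3 ship[1->2]=2 ship[0->1]=2 prod=2 -> [6 5 2]
Step 5: demand=3,sold=2 ship[1->2]=2 ship[0->1]=2 prod=2 -> [6 5 2]
Step 6: demand=3,sold=2 ship[1->2]=2 ship[0->1]=2 prod=2 -> [6 5 2]
Step 7: demand=3,sold=2 ship[1->2]=2 ship[0->1]=2 prod=2 -> [6 5 2]
Step 8: demand=3,sold=2 ship[1->2]=2 ship[0->1]=2 prod=2 -> [6 5 2]
Step 9: demand=3,sold=2 ship[1->2]=2 ship[0->1]=2 prod=2 -> [6 5 2]
Step 10: demand=3,sold=2 ship[1->2]=2 ship[0->1]=2 prod=2 -> [6 5 2]
Step 11: demand=3,sold=2 ship[1->2]=2 ship[0->1]=2 prod=2 -> [6 5 2]
Step 12: demand=3,sold=2 ship[1->2]=2 ship[0->1]=2 prod=2 -> [6 5 2]
First stockout at step 5

5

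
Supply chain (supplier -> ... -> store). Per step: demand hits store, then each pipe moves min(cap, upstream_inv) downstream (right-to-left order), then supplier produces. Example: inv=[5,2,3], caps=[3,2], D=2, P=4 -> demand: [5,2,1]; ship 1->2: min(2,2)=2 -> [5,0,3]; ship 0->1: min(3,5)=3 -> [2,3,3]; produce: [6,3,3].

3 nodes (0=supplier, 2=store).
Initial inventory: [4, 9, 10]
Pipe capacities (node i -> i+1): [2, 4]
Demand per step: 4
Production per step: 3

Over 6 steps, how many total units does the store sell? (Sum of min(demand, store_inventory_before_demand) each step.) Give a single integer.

Answer: 24

Derivation:
Step 1: sold=4 (running total=4) -> [5 7 10]
Step 2: sold=4 (running total=8) -> [6 5 10]
Step 3: sold=4 (running total=12) -> [7 3 10]
Step 4: sold=4 (running total=16) -> [8 2 9]
Step 5: sold=4 (running total=20) -> [9 2 7]
Step 6: sold=4 (running total=24) -> [10 2 5]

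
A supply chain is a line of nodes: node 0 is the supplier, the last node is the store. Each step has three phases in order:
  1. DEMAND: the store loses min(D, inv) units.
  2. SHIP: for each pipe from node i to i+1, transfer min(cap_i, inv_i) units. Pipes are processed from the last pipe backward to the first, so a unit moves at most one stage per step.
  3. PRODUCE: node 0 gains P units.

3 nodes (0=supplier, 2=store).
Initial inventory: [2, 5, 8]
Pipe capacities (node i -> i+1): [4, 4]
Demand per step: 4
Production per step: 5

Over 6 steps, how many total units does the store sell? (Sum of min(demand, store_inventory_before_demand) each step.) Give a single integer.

Answer: 24

Derivation:
Step 1: sold=4 (running total=4) -> [5 3 8]
Step 2: sold=4 (running total=8) -> [6 4 7]
Step 3: sold=4 (running total=12) -> [7 4 7]
Step 4: sold=4 (running total=16) -> [8 4 7]
Step 5: sold=4 (running total=20) -> [9 4 7]
Step 6: sold=4 (running total=24) -> [10 4 7]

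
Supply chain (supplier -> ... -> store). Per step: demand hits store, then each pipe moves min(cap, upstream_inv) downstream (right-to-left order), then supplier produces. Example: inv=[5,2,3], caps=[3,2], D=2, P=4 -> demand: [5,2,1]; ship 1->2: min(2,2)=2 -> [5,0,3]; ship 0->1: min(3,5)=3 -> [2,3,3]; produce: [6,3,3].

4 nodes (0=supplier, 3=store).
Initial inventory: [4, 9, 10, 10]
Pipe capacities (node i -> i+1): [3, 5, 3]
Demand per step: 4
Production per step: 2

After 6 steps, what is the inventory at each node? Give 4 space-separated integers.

Step 1: demand=4,sold=4 ship[2->3]=3 ship[1->2]=5 ship[0->1]=3 prod=2 -> inv=[3 7 12 9]
Step 2: demand=4,sold=4 ship[2->3]=3 ship[1->2]=5 ship[0->1]=3 prod=2 -> inv=[2 5 14 8]
Step 3: demand=4,sold=4 ship[2->3]=3 ship[1->2]=5 ship[0->1]=2 prod=2 -> inv=[2 2 16 7]
Step 4: demand=4,sold=4 ship[2->3]=3 ship[1->2]=2 ship[0->1]=2 prod=2 -> inv=[2 2 15 6]
Step 5: demand=4,sold=4 ship[2->3]=3 ship[1->2]=2 ship[0->1]=2 prod=2 -> inv=[2 2 14 5]
Step 6: demand=4,sold=4 ship[2->3]=3 ship[1->2]=2 ship[0->1]=2 prod=2 -> inv=[2 2 13 4]

2 2 13 4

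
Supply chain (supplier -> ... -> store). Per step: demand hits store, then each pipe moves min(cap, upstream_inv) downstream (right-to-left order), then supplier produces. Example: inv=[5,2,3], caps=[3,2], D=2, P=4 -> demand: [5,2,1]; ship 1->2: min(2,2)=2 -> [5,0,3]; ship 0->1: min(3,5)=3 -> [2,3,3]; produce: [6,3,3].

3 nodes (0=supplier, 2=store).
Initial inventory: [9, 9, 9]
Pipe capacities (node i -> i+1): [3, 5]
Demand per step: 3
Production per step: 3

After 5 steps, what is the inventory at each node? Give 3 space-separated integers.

Step 1: demand=3,sold=3 ship[1->2]=5 ship[0->1]=3 prod=3 -> inv=[9 7 11]
Step 2: demand=3,sold=3 ship[1->2]=5 ship[0->1]=3 prod=3 -> inv=[9 5 13]
Step 3: demand=3,sold=3 ship[1->2]=5 ship[0->1]=3 prod=3 -> inv=[9 3 15]
Step 4: demand=3,sold=3 ship[1->2]=3 ship[0->1]=3 prod=3 -> inv=[9 3 15]
Step 5: demand=3,sold=3 ship[1->2]=3 ship[0->1]=3 prod=3 -> inv=[9 3 15]

9 3 15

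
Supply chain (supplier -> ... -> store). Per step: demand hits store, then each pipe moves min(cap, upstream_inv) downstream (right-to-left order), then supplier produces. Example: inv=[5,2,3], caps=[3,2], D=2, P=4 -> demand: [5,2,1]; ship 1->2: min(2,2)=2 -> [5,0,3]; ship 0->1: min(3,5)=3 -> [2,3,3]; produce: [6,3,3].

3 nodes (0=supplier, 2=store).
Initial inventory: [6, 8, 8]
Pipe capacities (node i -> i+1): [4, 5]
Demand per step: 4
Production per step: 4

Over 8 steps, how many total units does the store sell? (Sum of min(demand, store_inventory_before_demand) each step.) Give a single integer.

Answer: 32

Derivation:
Step 1: sold=4 (running total=4) -> [6 7 9]
Step 2: sold=4 (running total=8) -> [6 6 10]
Step 3: sold=4 (running total=12) -> [6 5 11]
Step 4: sold=4 (running total=16) -> [6 4 12]
Step 5: sold=4 (running total=20) -> [6 4 12]
Step 6: sold=4 (running total=24) -> [6 4 12]
Step 7: sold=4 (running total=28) -> [6 4 12]
Step 8: sold=4 (running total=32) -> [6 4 12]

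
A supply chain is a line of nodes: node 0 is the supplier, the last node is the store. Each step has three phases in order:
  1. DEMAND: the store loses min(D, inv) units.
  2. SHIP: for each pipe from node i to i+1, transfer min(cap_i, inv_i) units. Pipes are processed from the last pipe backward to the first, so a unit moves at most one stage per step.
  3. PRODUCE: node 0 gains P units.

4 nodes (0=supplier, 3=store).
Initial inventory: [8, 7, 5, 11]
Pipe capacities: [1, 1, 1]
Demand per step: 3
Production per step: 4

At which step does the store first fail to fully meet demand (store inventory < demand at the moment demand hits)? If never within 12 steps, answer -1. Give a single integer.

Step 1: demand=3,sold=3 ship[2->3]=1 ship[1->2]=1 ship[0->1]=1 prod=4 -> [11 7 5 9]
Step 2: demand=3,sold=3 ship[2->3]=1 ship[1->2]=1 ship[0->1]=1 prod=4 -> [14 7 5 7]
Step 3: demand=3,sold=3 ship[2->3]=1 ship[1->2]=1 ship[0->1]=1 prod=4 -> [17 7 5 5]
Step 4: demand=3,sold=3 ship[2->3]=1 ship[1->2]=1 ship[0->1]=1 prod=4 -> [20 7 5 3]
Step 5: demand=3,sold=3 ship[2->3]=1 ship[1->2]=1 ship[0->1]=1 prod=4 -> [23 7 5 1]
Step 6: demand=3,sold=1 ship[2->3]=1 ship[1->2]=1 ship[0->1]=1 prod=4 -> [26 7 5 1]
Step 7: demand=3,sold=1 ship[2->3]=1 ship[1->2]=1 ship[0->1]=1 prod=4 -> [29 7 5 1]
Step 8: demand=3,sold=1 ship[2->3]=1 ship[1->2]=1 ship[0->1]=1 prod=4 -> [32 7 5 1]
Step 9: demand=3,sold=1 ship[2->3]=1 ship[1->2]=1 ship[0->1]=1 prod=4 -> [35 7 5 1]
Step 10: demand=3,sold=1 ship[2->3]=1 ship[1->2]=1 ship[0->1]=1 prod=4 -> [38 7 5 1]
Step 11: demand=3,sold=1 ship[2->3]=1 ship[1->2]=1 ship[0->1]=1 prod=4 -> [41 7 5 1]
Step 12: demand=3,sold=1 ship[2->3]=1 ship[1->2]=1 ship[0->1]=1 prod=4 -> [44 7 5 1]
First stockout at step 6

6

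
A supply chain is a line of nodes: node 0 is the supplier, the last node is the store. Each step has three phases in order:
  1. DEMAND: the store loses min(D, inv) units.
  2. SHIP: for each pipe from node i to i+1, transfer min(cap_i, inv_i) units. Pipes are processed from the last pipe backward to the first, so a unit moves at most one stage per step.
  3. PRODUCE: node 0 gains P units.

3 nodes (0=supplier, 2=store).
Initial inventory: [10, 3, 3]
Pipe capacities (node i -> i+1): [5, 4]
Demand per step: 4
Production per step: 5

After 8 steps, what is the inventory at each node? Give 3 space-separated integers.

Step 1: demand=4,sold=3 ship[1->2]=3 ship[0->1]=5 prod=5 -> inv=[10 5 3]
Step 2: demand=4,sold=3 ship[1->2]=4 ship[0->1]=5 prod=5 -> inv=[10 6 4]
Step 3: demand=4,sold=4 ship[1->2]=4 ship[0->1]=5 prod=5 -> inv=[10 7 4]
Step 4: demand=4,sold=4 ship[1->2]=4 ship[0->1]=5 prod=5 -> inv=[10 8 4]
Step 5: demand=4,sold=4 ship[1->2]=4 ship[0->1]=5 prod=5 -> inv=[10 9 4]
Step 6: demand=4,sold=4 ship[1->2]=4 ship[0->1]=5 prod=5 -> inv=[10 10 4]
Step 7: demand=4,sold=4 ship[1->2]=4 ship[0->1]=5 prod=5 -> inv=[10 11 4]
Step 8: demand=4,sold=4 ship[1->2]=4 ship[0->1]=5 prod=5 -> inv=[10 12 4]

10 12 4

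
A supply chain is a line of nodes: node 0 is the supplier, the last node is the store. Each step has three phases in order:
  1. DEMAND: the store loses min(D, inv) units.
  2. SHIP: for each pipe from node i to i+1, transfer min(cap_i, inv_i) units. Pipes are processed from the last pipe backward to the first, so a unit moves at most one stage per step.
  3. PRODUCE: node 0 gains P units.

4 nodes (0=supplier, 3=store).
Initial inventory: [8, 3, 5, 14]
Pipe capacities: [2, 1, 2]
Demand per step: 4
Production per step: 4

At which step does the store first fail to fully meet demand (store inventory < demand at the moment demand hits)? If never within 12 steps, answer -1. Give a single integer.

Step 1: demand=4,sold=4 ship[2->3]=2 ship[1->2]=1 ship[0->1]=2 prod=4 -> [10 4 4 12]
Step 2: demand=4,sold=4 ship[2->3]=2 ship[1->2]=1 ship[0->1]=2 prod=4 -> [12 5 3 10]
Step 3: demand=4,sold=4 ship[2->3]=2 ship[1->2]=1 ship[0->1]=2 prod=4 -> [14 6 2 8]
Step 4: demand=4,sold=4 ship[2->3]=2 ship[1->2]=1 ship[0->1]=2 prod=4 -> [16 7 1 6]
Step 5: demand=4,sold=4 ship[2->3]=1 ship[1->2]=1 ship[0->1]=2 prod=4 -> [18 8 1 3]
Step 6: demand=4,sold=3 ship[2->3]=1 ship[1->2]=1 ship[0->1]=2 prod=4 -> [20 9 1 1]
Step 7: demand=4,sold=1 ship[2->3]=1 ship[1->2]=1 ship[0->1]=2 prod=4 -> [22 10 1 1]
Step 8: demand=4,sold=1 ship[2->3]=1 ship[1->2]=1 ship[0->1]=2 prod=4 -> [24 11 1 1]
Step 9: demand=4,sold=1 ship[2->3]=1 ship[1->2]=1 ship[0->1]=2 prod=4 -> [26 12 1 1]
Step 10: demand=4,sold=1 ship[2->3]=1 ship[1->2]=1 ship[0->1]=2 prod=4 -> [28 13 1 1]
Step 11: demand=4,sold=1 ship[2->3]=1 ship[1->2]=1 ship[0->1]=2 prod=4 -> [30 14 1 1]
Step 12: demand=4,sold=1 ship[2->3]=1 ship[1->2]=1 ship[0->1]=2 prod=4 -> [32 15 1 1]
First stockout at step 6

6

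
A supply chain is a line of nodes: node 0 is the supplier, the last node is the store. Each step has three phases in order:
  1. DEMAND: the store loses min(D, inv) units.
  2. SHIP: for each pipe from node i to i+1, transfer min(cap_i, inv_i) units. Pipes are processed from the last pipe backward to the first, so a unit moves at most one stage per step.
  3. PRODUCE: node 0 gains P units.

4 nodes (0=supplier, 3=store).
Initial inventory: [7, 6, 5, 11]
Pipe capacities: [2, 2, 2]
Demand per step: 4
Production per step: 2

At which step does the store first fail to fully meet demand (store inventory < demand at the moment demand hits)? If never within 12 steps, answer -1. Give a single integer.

Step 1: demand=4,sold=4 ship[2->3]=2 ship[1->2]=2 ship[0->1]=2 prod=2 -> [7 6 5 9]
Step 2: demand=4,sold=4 ship[2->3]=2 ship[1->2]=2 ship[0->1]=2 prod=2 -> [7 6 5 7]
Step 3: demand=4,sold=4 ship[2->3]=2 ship[1->2]=2 ship[0->1]=2 prod=2 -> [7 6 5 5]
Step 4: demand=4,sold=4 ship[2->3]=2 ship[1->2]=2 ship[0->1]=2 prod=2 -> [7 6 5 3]
Step 5: demand=4,sold=3 ship[2->3]=2 ship[1->2]=2 ship[0->1]=2 prod=2 -> [7 6 5 2]
Step 6: demand=4,sold=2 ship[2->3]=2 ship[1->2]=2 ship[0->1]=2 prod=2 -> [7 6 5 2]
Step 7: demand=4,sold=2 ship[2->3]=2 ship[1->2]=2 ship[0->1]=2 prod=2 -> [7 6 5 2]
Step 8: demand=4,sold=2 ship[2->3]=2 ship[1->2]=2 ship[0->1]=2 prod=2 -> [7 6 5 2]
Step 9: demand=4,sold=2 ship[2->3]=2 ship[1->2]=2 ship[0->1]=2 prod=2 -> [7 6 5 2]
Step 10: demand=4,sold=2 ship[2->3]=2 ship[1->2]=2 ship[0->1]=2 prod=2 -> [7 6 5 2]
Step 11: demand=4,sold=2 ship[2->3]=2 ship[1->2]=2 ship[0->1]=2 prod=2 -> [7 6 5 2]
Step 12: demand=4,sold=2 ship[2->3]=2 ship[1->2]=2 ship[0->1]=2 prod=2 -> [7 6 5 2]
First stockout at step 5

5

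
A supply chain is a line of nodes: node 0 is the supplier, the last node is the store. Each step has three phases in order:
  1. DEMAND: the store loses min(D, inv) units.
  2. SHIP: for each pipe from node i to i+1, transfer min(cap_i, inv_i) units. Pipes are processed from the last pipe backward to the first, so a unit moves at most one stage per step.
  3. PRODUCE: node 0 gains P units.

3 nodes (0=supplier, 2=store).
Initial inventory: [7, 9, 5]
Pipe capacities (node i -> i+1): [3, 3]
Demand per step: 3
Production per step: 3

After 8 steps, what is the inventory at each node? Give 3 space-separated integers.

Step 1: demand=3,sold=3 ship[1->2]=3 ship[0->1]=3 prod=3 -> inv=[7 9 5]
Step 2: demand=3,sold=3 ship[1->2]=3 ship[0->1]=3 prod=3 -> inv=[7 9 5]
Step 3: demand=3,sold=3 ship[1->2]=3 ship[0->1]=3 prod=3 -> inv=[7 9 5]
Step 4: demand=3,sold=3 ship[1->2]=3 ship[0->1]=3 prod=3 -> inv=[7 9 5]
Step 5: demand=3,sold=3 ship[1->2]=3 ship[0->1]=3 prod=3 -> inv=[7 9 5]
Step 6: demand=3,sold=3 ship[1->2]=3 ship[0->1]=3 prod=3 -> inv=[7 9 5]
Step 7: demand=3,sold=3 ship[1->2]=3 ship[0->1]=3 prod=3 -> inv=[7 9 5]
Step 8: demand=3,sold=3 ship[1->2]=3 ship[0->1]=3 prod=3 -> inv=[7 9 5]

7 9 5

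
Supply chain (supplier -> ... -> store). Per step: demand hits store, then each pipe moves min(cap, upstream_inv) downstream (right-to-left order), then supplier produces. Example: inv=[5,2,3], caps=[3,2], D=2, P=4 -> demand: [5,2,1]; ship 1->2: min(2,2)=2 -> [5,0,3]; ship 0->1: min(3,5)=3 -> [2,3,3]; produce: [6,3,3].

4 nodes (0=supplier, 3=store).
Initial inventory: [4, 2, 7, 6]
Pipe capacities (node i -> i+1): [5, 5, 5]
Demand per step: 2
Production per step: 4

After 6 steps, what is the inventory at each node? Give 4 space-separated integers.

Step 1: demand=2,sold=2 ship[2->3]=5 ship[1->2]=2 ship[0->1]=4 prod=4 -> inv=[4 4 4 9]
Step 2: demand=2,sold=2 ship[2->3]=4 ship[1->2]=4 ship[0->1]=4 prod=4 -> inv=[4 4 4 11]
Step 3: demand=2,sold=2 ship[2->3]=4 ship[1->2]=4 ship[0->1]=4 prod=4 -> inv=[4 4 4 13]
Step 4: demand=2,sold=2 ship[2->3]=4 ship[1->2]=4 ship[0->1]=4 prod=4 -> inv=[4 4 4 15]
Step 5: demand=2,sold=2 ship[2->3]=4 ship[1->2]=4 ship[0->1]=4 prod=4 -> inv=[4 4 4 17]
Step 6: demand=2,sold=2 ship[2->3]=4 ship[1->2]=4 ship[0->1]=4 prod=4 -> inv=[4 4 4 19]

4 4 4 19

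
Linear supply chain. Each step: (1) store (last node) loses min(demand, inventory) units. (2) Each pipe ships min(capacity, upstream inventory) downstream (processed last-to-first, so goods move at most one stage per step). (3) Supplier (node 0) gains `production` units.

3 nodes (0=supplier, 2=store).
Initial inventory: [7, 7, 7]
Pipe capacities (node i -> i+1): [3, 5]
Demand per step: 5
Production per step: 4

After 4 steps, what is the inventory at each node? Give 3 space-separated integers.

Step 1: demand=5,sold=5 ship[1->2]=5 ship[0->1]=3 prod=4 -> inv=[8 5 7]
Step 2: demand=5,sold=5 ship[1->2]=5 ship[0->1]=3 prod=4 -> inv=[9 3 7]
Step 3: demand=5,sold=5 ship[1->2]=3 ship[0->1]=3 prod=4 -> inv=[10 3 5]
Step 4: demand=5,sold=5 ship[1->2]=3 ship[0->1]=3 prod=4 -> inv=[11 3 3]

11 3 3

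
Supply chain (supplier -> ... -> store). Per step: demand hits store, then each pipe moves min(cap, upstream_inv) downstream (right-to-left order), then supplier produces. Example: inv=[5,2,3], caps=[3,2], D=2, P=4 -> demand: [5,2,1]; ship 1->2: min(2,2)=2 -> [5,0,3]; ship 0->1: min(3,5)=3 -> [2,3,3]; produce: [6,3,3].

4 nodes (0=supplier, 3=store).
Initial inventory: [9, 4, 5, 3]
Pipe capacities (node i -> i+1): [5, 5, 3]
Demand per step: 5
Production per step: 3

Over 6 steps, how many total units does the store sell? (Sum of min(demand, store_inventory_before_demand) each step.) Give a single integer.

Step 1: sold=3 (running total=3) -> [7 5 6 3]
Step 2: sold=3 (running total=6) -> [5 5 8 3]
Step 3: sold=3 (running total=9) -> [3 5 10 3]
Step 4: sold=3 (running total=12) -> [3 3 12 3]
Step 5: sold=3 (running total=15) -> [3 3 12 3]
Step 6: sold=3 (running total=18) -> [3 3 12 3]

Answer: 18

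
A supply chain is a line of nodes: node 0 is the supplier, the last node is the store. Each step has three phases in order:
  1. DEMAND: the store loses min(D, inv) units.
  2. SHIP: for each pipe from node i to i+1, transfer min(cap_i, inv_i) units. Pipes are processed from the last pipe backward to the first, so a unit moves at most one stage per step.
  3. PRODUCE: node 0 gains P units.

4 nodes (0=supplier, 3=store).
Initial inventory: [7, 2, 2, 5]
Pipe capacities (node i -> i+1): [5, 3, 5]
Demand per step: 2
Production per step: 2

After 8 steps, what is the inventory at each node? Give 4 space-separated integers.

Step 1: demand=2,sold=2 ship[2->3]=2 ship[1->2]=2 ship[0->1]=5 prod=2 -> inv=[4 5 2 5]
Step 2: demand=2,sold=2 ship[2->3]=2 ship[1->2]=3 ship[0->1]=4 prod=2 -> inv=[2 6 3 5]
Step 3: demand=2,sold=2 ship[2->3]=3 ship[1->2]=3 ship[0->1]=2 prod=2 -> inv=[2 5 3 6]
Step 4: demand=2,sold=2 ship[2->3]=3 ship[1->2]=3 ship[0->1]=2 prod=2 -> inv=[2 4 3 7]
Step 5: demand=2,sold=2 ship[2->3]=3 ship[1->2]=3 ship[0->1]=2 prod=2 -> inv=[2 3 3 8]
Step 6: demand=2,sold=2 ship[2->3]=3 ship[1->2]=3 ship[0->1]=2 prod=2 -> inv=[2 2 3 9]
Step 7: demand=2,sold=2 ship[2->3]=3 ship[1->2]=2 ship[0->1]=2 prod=2 -> inv=[2 2 2 10]
Step 8: demand=2,sold=2 ship[2->3]=2 ship[1->2]=2 ship[0->1]=2 prod=2 -> inv=[2 2 2 10]

2 2 2 10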